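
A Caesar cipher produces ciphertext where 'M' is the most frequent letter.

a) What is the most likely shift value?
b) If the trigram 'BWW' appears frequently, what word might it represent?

Step 1: In English, 'E' is the most frequent letter (12.7%).
Step 2: The most frequent ciphertext letter is 'M' (position 12).
Step 3: Shift = (12 - 4) mod 26 = 8.
Step 4: Decrypt 'BWW' by shifting back 8:
  B -> T
  W -> O
  W -> O
Step 5: 'BWW' decrypts to 'TOO'.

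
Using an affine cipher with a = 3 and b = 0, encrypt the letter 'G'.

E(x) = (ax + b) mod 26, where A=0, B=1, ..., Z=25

Step 1: Convert 'G' to number: x = 6.
Step 2: E(6) = (3 * 6 + 0) mod 26 = 18 mod 26 = 18.
Step 3: Convert 18 back to letter: S.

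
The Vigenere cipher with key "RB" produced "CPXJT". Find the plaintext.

Step 1: Extend key: RBRBR
Step 2: Decrypt each letter (c - k) mod 26:
  C(2) - R(17) = (2-17) mod 26 = 11 = L
  P(15) - B(1) = (15-1) mod 26 = 14 = O
  X(23) - R(17) = (23-17) mod 26 = 6 = G
  J(9) - B(1) = (9-1) mod 26 = 8 = I
  T(19) - R(17) = (19-17) mod 26 = 2 = C
Plaintext: LOGIC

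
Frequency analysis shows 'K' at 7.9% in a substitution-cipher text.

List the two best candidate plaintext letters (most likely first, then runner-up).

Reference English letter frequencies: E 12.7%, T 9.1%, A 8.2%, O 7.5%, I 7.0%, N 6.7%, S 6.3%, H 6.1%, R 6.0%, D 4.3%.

Step 1: Observed frequency of 'K' is 7.9%.
Step 2: Compute distances to each reference frequency and sort:
  A (8.2%): difference = 0.3% <-- BEST
  O (7.5%): difference = 0.4% <-- RUNNER-UP
  I (7.0%): difference = 0.9%
  T (9.1%): difference = 1.2%
  N (6.7%): difference = 1.2%
Step 3: Most likely is 'A' (8.2%, diff 0.3%); second most likely is 'O' (7.5%, diff 0.4%).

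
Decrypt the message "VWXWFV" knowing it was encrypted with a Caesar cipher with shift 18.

Step 1: Reverse the shift by subtracting 18 from each letter position.
  V (position 21) -> position (21-18) mod 26 = 3 -> D
  W (position 22) -> position (22-18) mod 26 = 4 -> E
  X (position 23) -> position (23-18) mod 26 = 5 -> F
  W (position 22) -> position (22-18) mod 26 = 4 -> E
  F (position 5) -> position (5-18) mod 26 = 13 -> N
  V (position 21) -> position (21-18) mod 26 = 3 -> D
Decrypted message: DEFEND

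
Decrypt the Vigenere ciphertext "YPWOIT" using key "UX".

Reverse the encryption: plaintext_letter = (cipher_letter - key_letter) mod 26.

Step 1: Extend key: UXUXUX
Step 2: Decrypt each letter (c - k) mod 26:
  Y(24) - U(20) = (24-20) mod 26 = 4 = E
  P(15) - X(23) = (15-23) mod 26 = 18 = S
  W(22) - U(20) = (22-20) mod 26 = 2 = C
  O(14) - X(23) = (14-23) mod 26 = 17 = R
  I(8) - U(20) = (8-20) mod 26 = 14 = O
  T(19) - X(23) = (19-23) mod 26 = 22 = W
Plaintext: ESCROW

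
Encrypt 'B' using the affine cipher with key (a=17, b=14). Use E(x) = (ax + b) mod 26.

Step 1: Convert 'B' to number: x = 1.
Step 2: E(1) = (17 * 1 + 14) mod 26 = 31 mod 26 = 5.
Step 3: Convert 5 back to letter: F.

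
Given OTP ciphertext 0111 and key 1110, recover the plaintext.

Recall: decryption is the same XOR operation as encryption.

Step 1: XOR ciphertext with key:
  Ciphertext: 0111
  Key:        1110
  XOR:        1001
Step 2: Plaintext = 1001 = 9 in decimal.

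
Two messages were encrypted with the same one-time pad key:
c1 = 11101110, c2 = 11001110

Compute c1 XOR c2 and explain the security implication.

Step 1: c1 XOR c2 = (m1 XOR k) XOR (m2 XOR k).
Step 2: By XOR associativity/commutativity: = m1 XOR m2 XOR k XOR k = m1 XOR m2.
Step 3: 11101110 XOR 11001110 = 00100000 = 32.
Step 4: The key cancels out! An attacker learns m1 XOR m2 = 32, revealing the relationship between plaintexts.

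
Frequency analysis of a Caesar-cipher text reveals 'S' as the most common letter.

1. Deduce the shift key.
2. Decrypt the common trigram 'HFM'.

Step 1: In English, 'E' is the most frequent letter (12.7%).
Step 2: The most frequent ciphertext letter is 'S' (position 18).
Step 3: Shift = (18 - 4) mod 26 = 14.
Step 4: Decrypt 'HFM' by shifting back 14:
  H -> T
  F -> R
  M -> Y
Step 5: 'HFM' decrypts to 'TRY'.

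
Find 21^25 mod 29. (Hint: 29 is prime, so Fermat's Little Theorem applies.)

Step 1: Since 29 is prime, by Fermat's Little Theorem: 21^28 = 1 (mod 29).
Step 2: Reduce exponent: 25 mod 28 = 25.
Step 3: So 21^25 = 21^25 (mod 29).
Step 4: 21^25 mod 29 = 3.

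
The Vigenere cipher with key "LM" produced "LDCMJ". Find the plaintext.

Step 1: Extend key: LMLML
Step 2: Decrypt each letter (c - k) mod 26:
  L(11) - L(11) = (11-11) mod 26 = 0 = A
  D(3) - M(12) = (3-12) mod 26 = 17 = R
  C(2) - L(11) = (2-11) mod 26 = 17 = R
  M(12) - M(12) = (12-12) mod 26 = 0 = A
  J(9) - L(11) = (9-11) mod 26 = 24 = Y
Plaintext: ARRAY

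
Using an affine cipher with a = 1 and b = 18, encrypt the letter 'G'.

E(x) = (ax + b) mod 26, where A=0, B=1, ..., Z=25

Step 1: Convert 'G' to number: x = 6.
Step 2: E(6) = (1 * 6 + 18) mod 26 = 24 mod 26 = 24.
Step 3: Convert 24 back to letter: Y.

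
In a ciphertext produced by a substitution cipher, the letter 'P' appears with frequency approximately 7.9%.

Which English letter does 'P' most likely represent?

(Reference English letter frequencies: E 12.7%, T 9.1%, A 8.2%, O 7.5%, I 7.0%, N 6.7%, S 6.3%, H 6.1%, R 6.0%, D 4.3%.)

Step 1: The observed frequency is 7.9%.
Step 2: Compare with English frequencies:
  E: 12.7% (difference: 4.8%)
  T: 9.1% (difference: 1.2%)
  A: 8.2% (difference: 0.3%) <-- closest
  O: 7.5% (difference: 0.4%)
  I: 7.0% (difference: 0.9%)
  N: 6.7% (difference: 1.2%)
  S: 6.3% (difference: 1.6%)
  H: 6.1% (difference: 1.8%)
  R: 6.0% (difference: 1.9%)
  D: 4.3% (difference: 3.6%)
Step 3: 'P' most likely represents 'A' (frequency 8.2%).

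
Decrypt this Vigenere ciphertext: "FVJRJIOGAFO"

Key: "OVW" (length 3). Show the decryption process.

Step 1: Key 'OVW' has length 3. Extended key: OVWOVWOVWOV
Step 2: Decrypt each position:
  F(5) - O(14) = 17 = R
  V(21) - V(21) = 0 = A
  J(9) - W(22) = 13 = N
  R(17) - O(14) = 3 = D
  J(9) - V(21) = 14 = O
  I(8) - W(22) = 12 = M
  O(14) - O(14) = 0 = A
  G(6) - V(21) = 11 = L
  A(0) - W(22) = 4 = E
  F(5) - O(14) = 17 = R
  O(14) - V(21) = 19 = T
Plaintext: RANDOMALERT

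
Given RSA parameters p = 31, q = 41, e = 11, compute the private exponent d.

Step 1: n = 31 * 41 = 1271.
Step 2: phi(n) = 30 * 40 = 1200.
Step 3: Find d such that 11 * d = 1 (mod 1200).
Step 4: d = 11^(-1) mod 1200 = 1091.
Verification: 11 * 1091 = 12001 = 10 * 1200 + 1.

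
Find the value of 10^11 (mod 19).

Step 1: Compute 10^11 mod 19 step by step, reducing modulo 19 at each step.
  10^1 mod 19 = 10
  10^2 mod 19 = (10 * 10) mod 19 = 5
  10^3 mod 19 = (5 * 10) mod 19 = 12
  10^4 mod 19 = (12 * 10) mod 19 = 6
  10^5 mod 19 = (6 * 10) mod 19 = 3
  10^6 mod 19 = (3 * 10) mod 19 = 11
  10^7 mod 19 = (11 * 10) mod 19 = 15
  10^8 mod 19 = (15 * 10) mod 19 = 17
  10^9 mod 19 = (17 * 10) mod 19 = 18
  10^10 mod 19 = (18 * 10) mod 19 = 9
  10^11 mod 19 = (9 * 10) mod 19 = 14
Step 2: Result = 14.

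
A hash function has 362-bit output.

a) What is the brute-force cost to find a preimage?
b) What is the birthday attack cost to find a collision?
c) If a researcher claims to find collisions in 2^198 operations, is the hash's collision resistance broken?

Step 1: Preimage resistance requires brute-force of 2^362 operations.
Step 2: Collision resistance (birthday bound) = 2^(362/2) = 2^181.
Step 3: The claimed attack costs 2^198 operations.
Step 4: Since 2^198 >= 2^181, the claimed attack is no faster than the generic birthday attack, so this does not break collision resistance.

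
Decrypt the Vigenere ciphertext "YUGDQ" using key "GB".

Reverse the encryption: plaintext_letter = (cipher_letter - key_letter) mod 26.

Step 1: Extend key: GBGBG
Step 2: Decrypt each letter (c - k) mod 26:
  Y(24) - G(6) = (24-6) mod 26 = 18 = S
  U(20) - B(1) = (20-1) mod 26 = 19 = T
  G(6) - G(6) = (6-6) mod 26 = 0 = A
  D(3) - B(1) = (3-1) mod 26 = 2 = C
  Q(16) - G(6) = (16-6) mod 26 = 10 = K
Plaintext: STACK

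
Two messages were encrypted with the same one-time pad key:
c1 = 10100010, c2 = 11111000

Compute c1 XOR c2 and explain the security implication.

Step 1: c1 XOR c2 = (m1 XOR k) XOR (m2 XOR k).
Step 2: By XOR associativity/commutativity: = m1 XOR m2 XOR k XOR k = m1 XOR m2.
Step 3: 10100010 XOR 11111000 = 01011010 = 90.
Step 4: The key cancels out! An attacker learns m1 XOR m2 = 90, revealing the relationship between plaintexts.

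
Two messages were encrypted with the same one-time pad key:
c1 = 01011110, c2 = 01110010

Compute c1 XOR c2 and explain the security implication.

Step 1: c1 XOR c2 = (m1 XOR k) XOR (m2 XOR k).
Step 2: By XOR associativity/commutativity: = m1 XOR m2 XOR k XOR k = m1 XOR m2.
Step 3: 01011110 XOR 01110010 = 00101100 = 44.
Step 4: The key cancels out! An attacker learns m1 XOR m2 = 44, revealing the relationship between plaintexts.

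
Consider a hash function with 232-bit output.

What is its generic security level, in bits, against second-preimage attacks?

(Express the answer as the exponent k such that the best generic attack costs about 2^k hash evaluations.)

Step 1: The hash has a 232-bit output.
Step 2: Second-preimage resistance means: given a specific input x, it should be infeasible to find a different y with h(y) = h(x).
With a 232-bit output, a generic search for a second preimage costs about 2^232 evaluations (each trial matches the fixed target with probability 2^-232).
Step 3: Security level = 232 bits.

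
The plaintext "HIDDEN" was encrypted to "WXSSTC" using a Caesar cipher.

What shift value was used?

Step 1: Compare first letters: H (position 7) -> W (position 22).
Step 2: Shift = (22 - 7) mod 26 = 15.
The shift value is 15.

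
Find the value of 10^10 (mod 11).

Step 1: Compute 10^10 mod 11 step by step, reducing modulo 11 at each step.
  10^1 mod 11 = 10
  10^2 mod 11 = (10 * 10) mod 11 = 1
  10^3 mod 11 = (1 * 10) mod 11 = 10
  10^4 mod 11 = (10 * 10) mod 11 = 1
  10^5 mod 11 = (1 * 10) mod 11 = 10
  10^6 mod 11 = (10 * 10) mod 11 = 1
  10^7 mod 11 = (1 * 10) mod 11 = 10
  10^8 mod 11 = (10 * 10) mod 11 = 1
  10^9 mod 11 = (1 * 10) mod 11 = 10
  10^10 mod 11 = (10 * 10) mod 11 = 1
Step 2: Result = 1.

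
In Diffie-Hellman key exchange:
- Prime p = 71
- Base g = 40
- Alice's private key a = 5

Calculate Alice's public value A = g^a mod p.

Step 1: A = g^a mod p = 40^5 mod 71.
  40^1 mod 71 = 40
  40^2 mod 71 = (40 * 40) mod 71 = 38
  40^3 mod 71 = (38 * 40) mod 71 = 29
  40^4 mod 71 = (29 * 40) mod 71 = 24
  40^5 mod 71 = (24 * 40) mod 71 = 37
Result: A = 37.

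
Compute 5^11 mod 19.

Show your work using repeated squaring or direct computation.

Step 1: Compute 5^11 mod 19 step by step, reducing modulo 19 at each step.
  5^1 mod 19 = 5
  5^2 mod 19 = (5 * 5) mod 19 = 6
  5^3 mod 19 = (6 * 5) mod 19 = 11
  5^4 mod 19 = (11 * 5) mod 19 = 17
  5^5 mod 19 = (17 * 5) mod 19 = 9
  5^6 mod 19 = (9 * 5) mod 19 = 7
  5^7 mod 19 = (7 * 5) mod 19 = 16
  5^8 mod 19 = (16 * 5) mod 19 = 4
  5^9 mod 19 = (4 * 5) mod 19 = 1
  5^10 mod 19 = (1 * 5) mod 19 = 5
  5^11 mod 19 = (5 * 5) mod 19 = 6
Step 2: Result = 6.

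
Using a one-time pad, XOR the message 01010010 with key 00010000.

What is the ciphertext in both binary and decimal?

Step 1: Write out the XOR operation bit by bit:
  Message: 01010010
  Key:     00010000
  XOR:     01000010
Step 2: Convert to decimal: 01000010 = 66.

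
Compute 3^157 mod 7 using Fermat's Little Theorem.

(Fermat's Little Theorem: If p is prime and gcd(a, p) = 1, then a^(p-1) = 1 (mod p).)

Step 1: Since 7 is prime, by Fermat's Little Theorem: 3^6 = 1 (mod 7).
Step 2: Reduce exponent: 157 mod 6 = 1.
Step 3: So 3^157 = 3^1 (mod 7).
Step 4: 3^1 mod 7 = 3.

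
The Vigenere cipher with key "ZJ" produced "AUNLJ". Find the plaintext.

Step 1: Extend key: ZJZJZ
Step 2: Decrypt each letter (c - k) mod 26:
  A(0) - Z(25) = (0-25) mod 26 = 1 = B
  U(20) - J(9) = (20-9) mod 26 = 11 = L
  N(13) - Z(25) = (13-25) mod 26 = 14 = O
  L(11) - J(9) = (11-9) mod 26 = 2 = C
  J(9) - Z(25) = (9-25) mod 26 = 10 = K
Plaintext: BLOCK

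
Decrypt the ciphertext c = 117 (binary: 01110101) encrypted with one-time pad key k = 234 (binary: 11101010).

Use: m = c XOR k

Step 1: XOR ciphertext with key:
  Ciphertext: 01110101
  Key:        11101010
  XOR:        10011111
Step 2: Plaintext = 10011111 = 159 in decimal.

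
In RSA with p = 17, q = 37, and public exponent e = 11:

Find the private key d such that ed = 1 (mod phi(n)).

Step 1: n = 17 * 37 = 629.
Step 2: phi(n) = 16 * 36 = 576.
Step 3: Find d such that 11 * d = 1 (mod 576).
Step 4: d = 11^(-1) mod 576 = 419.
Verification: 11 * 419 = 4609 = 8 * 576 + 1.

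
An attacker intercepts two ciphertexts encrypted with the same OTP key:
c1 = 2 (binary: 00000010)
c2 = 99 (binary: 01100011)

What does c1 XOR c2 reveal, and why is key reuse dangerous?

Step 1: c1 XOR c2 = (m1 XOR k) XOR (m2 XOR k).
Step 2: By XOR associativity/commutativity: = m1 XOR m2 XOR k XOR k = m1 XOR m2.
Step 3: 00000010 XOR 01100011 = 01100001 = 97.
Step 4: The key cancels out! An attacker learns m1 XOR m2 = 97, revealing the relationship between plaintexts.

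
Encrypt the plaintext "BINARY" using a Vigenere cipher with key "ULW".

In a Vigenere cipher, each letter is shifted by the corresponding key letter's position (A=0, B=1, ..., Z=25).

Step 1: Repeat key to match plaintext length:
  Plaintext: BINARY
  Key:       ULWULW
Step 2: Encrypt each letter:
  B(1) + U(20) = (1+20) mod 26 = 21 = V
  I(8) + L(11) = (8+11) mod 26 = 19 = T
  N(13) + W(22) = (13+22) mod 26 = 9 = J
  A(0) + U(20) = (0+20) mod 26 = 20 = U
  R(17) + L(11) = (17+11) mod 26 = 2 = C
  Y(24) + W(22) = (24+22) mod 26 = 20 = U
Ciphertext: VTJUCU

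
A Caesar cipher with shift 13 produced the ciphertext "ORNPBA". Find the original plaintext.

Step 1: Reverse the shift by subtracting 13 from each letter position.
  O (position 14) -> position (14-13) mod 26 = 1 -> B
  R (position 17) -> position (17-13) mod 26 = 4 -> E
  N (position 13) -> position (13-13) mod 26 = 0 -> A
  P (position 15) -> position (15-13) mod 26 = 2 -> C
  B (position 1) -> position (1-13) mod 26 = 14 -> O
  A (position 0) -> position (0-13) mod 26 = 13 -> N
Decrypted message: BEACON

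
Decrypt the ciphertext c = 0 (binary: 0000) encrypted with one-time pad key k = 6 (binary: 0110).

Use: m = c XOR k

Step 1: XOR ciphertext with key:
  Ciphertext: 0000
  Key:        0110
  XOR:        0110
Step 2: Plaintext = 0110 = 6 in decimal.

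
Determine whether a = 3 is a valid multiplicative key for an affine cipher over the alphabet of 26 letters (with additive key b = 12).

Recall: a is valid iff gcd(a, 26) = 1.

Step 1: Compute gcd(3, 26).
Step 2: gcd(3, 26) = 1.
Since gcd = 1, 3 is coprime with 26, so it is a valid key.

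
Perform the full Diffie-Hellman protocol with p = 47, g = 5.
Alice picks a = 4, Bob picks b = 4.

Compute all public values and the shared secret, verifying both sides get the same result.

Step 1: A = g^a mod p = 5^4 mod 47 = 14.
Step 2: B = g^b mod p = 5^4 mod 47 = 14.
Step 3: Alice computes s = B^a mod p = 14^4 mod 47 = 17.
Step 4: Bob computes s = A^b mod p = 14^4 mod 47 = 17.
Both sides agree: shared secret = 17.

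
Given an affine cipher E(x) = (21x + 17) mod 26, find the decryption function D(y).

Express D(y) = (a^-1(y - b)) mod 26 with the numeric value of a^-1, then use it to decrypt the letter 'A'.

Step 1: Find a^-1, the modular inverse of 21 mod 26.
Step 2: We need 21 * a^-1 = 1 (mod 26).
Step 3: 21 * 5 = 105 = 4 * 26 + 1, so a^-1 = 5.
Step 4: D(y) = 5(y - 17) mod 26.
Step 5: Apply to 'A' (y = 0): D(0) = 5 * (0 - 17) mod 26 = 5 * -17 mod 26 = 19 -> 'T'.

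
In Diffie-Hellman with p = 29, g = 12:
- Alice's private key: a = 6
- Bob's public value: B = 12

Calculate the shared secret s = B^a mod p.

Step 1: s = B^a mod p = 12^6 mod 29.
  12^1 mod 29 = 12
  12^2 mod 29 = (12 * 12) mod 29 = 28
  12^3 mod 29 = (28 * 12) mod 29 = 17
  12^4 mod 29 = (17 * 12) mod 29 = 1
  12^5 mod 29 = (1 * 12) mod 29 = 12
  12^6 mod 29 = (12 * 12) mod 29 = 28
Result: shared secret = 28.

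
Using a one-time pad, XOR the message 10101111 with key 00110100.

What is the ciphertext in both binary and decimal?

Step 1: Write out the XOR operation bit by bit:
  Message: 10101111
  Key:     00110100
  XOR:     10011011
Step 2: Convert to decimal: 10011011 = 155.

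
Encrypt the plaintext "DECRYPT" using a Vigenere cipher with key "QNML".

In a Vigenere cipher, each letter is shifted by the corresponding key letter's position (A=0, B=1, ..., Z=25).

Step 1: Repeat key to match plaintext length:
  Plaintext: DECRYPT
  Key:       QNMLQNM
Step 2: Encrypt each letter:
  D(3) + Q(16) = (3+16) mod 26 = 19 = T
  E(4) + N(13) = (4+13) mod 26 = 17 = R
  C(2) + M(12) = (2+12) mod 26 = 14 = O
  R(17) + L(11) = (17+11) mod 26 = 2 = C
  Y(24) + Q(16) = (24+16) mod 26 = 14 = O
  P(15) + N(13) = (15+13) mod 26 = 2 = C
  T(19) + M(12) = (19+12) mod 26 = 5 = F
Ciphertext: TROCOCF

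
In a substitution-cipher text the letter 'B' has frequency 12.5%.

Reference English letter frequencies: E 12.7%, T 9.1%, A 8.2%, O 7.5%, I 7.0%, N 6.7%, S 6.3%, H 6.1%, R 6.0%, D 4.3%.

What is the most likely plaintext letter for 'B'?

Step 1: The observed frequency is 12.5%.
Step 2: Compare with English frequencies:
  E: 12.7% (difference: 0.2%) <-- closest
  T: 9.1% (difference: 3.4%)
  A: 8.2% (difference: 4.3%)
  O: 7.5% (difference: 5.0%)
  I: 7.0% (difference: 5.5%)
  N: 6.7% (difference: 5.8%)
  S: 6.3% (difference: 6.2%)
  H: 6.1% (difference: 6.4%)
  R: 6.0% (difference: 6.5%)
  D: 4.3% (difference: 8.2%)
Step 3: 'B' most likely represents 'E' (frequency 12.7%).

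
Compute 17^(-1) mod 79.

Step 1: We need x such that 17 * x = 1 (mod 79).
Step 2: Using the extended Euclidean algorithm or trial:
  17 * 14 = 238 = 3 * 79 + 1.
Step 3: Since 238 mod 79 = 1, the inverse is x = 14.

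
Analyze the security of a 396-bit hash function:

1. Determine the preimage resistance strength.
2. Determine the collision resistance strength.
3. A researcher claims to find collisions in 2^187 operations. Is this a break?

Step 1: Preimage resistance requires brute-force of 2^396 operations.
Step 2: Collision resistance (birthday bound) = 2^(396/2) = 2^198.
Step 3: The claimed attack costs 2^187 operations.
Step 4: Since 2^187 < 2^198, the claimed attack beats the generic birthday bound, so collision resistance is broken.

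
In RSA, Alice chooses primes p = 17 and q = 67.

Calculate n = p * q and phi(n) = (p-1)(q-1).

Step 1: n = p * q = 17 * 67 = 1139.
Step 2: phi(n) = (p-1)(q-1) = 16 * 66 = 1056.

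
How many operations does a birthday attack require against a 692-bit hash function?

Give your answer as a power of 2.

Step 1: The birthday paradox gives collision probability ~50% after sqrt(2^n) = 2^(n/2) hashes.
Step 2: For 692-bit output: 2^(692/2) = 2^346.
Step 3: Approximately 2^346 hash computations needed.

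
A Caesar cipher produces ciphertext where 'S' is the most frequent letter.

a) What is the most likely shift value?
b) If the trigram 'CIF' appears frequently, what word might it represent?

Step 1: In English, 'E' is the most frequent letter (12.7%).
Step 2: The most frequent ciphertext letter is 'S' (position 18).
Step 3: Shift = (18 - 4) mod 26 = 14.
Step 4: Decrypt 'CIF' by shifting back 14:
  C -> O
  I -> U
  F -> R
Step 5: 'CIF' decrypts to 'OUR'.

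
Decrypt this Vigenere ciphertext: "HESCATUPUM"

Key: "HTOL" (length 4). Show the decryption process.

Step 1: Key 'HTOL' has length 4. Extended key: HTOLHTOLHT
Step 2: Decrypt each position:
  H(7) - H(7) = 0 = A
  E(4) - T(19) = 11 = L
  S(18) - O(14) = 4 = E
  C(2) - L(11) = 17 = R
  A(0) - H(7) = 19 = T
  T(19) - T(19) = 0 = A
  U(20) - O(14) = 6 = G
  P(15) - L(11) = 4 = E
  U(20) - H(7) = 13 = N
  M(12) - T(19) = 19 = T
Plaintext: ALERTAGENT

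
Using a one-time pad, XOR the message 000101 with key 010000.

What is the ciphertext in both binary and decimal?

Step 1: Write out the XOR operation bit by bit:
  Message: 000101
  Key:     010000
  XOR:     010101
Step 2: Convert to decimal: 010101 = 21.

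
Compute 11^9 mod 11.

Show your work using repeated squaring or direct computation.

Step 1: Compute 11^9 mod 11 step by step, reducing modulo 11 at each step.
  11^1 mod 11 = 0
  11^2 mod 11 = (0 * 11) mod 11 = 0
  11^3 mod 11 = (0 * 11) mod 11 = 0
  11^4 mod 11 = (0 * 11) mod 11 = 0
  11^5 mod 11 = (0 * 11) mod 11 = 0
  11^6 mod 11 = (0 * 11) mod 11 = 0
  11^7 mod 11 = (0 * 11) mod 11 = 0
  11^8 mod 11 = (0 * 11) mod 11 = 0
  11^9 mod 11 = (0 * 11) mod 11 = 0
Step 2: Result = 0.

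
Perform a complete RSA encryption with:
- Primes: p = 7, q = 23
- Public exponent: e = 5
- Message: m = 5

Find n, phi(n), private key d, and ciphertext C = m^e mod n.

Step 1: n = 7 * 23 = 161.
Step 2: phi(n) = (7-1)(23-1) = 6 * 22 = 132.
Step 3: Find d = 5^(-1) mod 132 = 53.
  Verify: 5 * 53 = 265 = 1 (mod 132).
Step 4: C = 5^5 mod 161 = 66.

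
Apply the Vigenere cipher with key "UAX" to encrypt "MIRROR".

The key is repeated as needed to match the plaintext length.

Step 1: Repeat key to match plaintext length:
  Plaintext: MIRROR
  Key:       UAXUAX
Step 2: Encrypt each letter:
  M(12) + U(20) = (12+20) mod 26 = 6 = G
  I(8) + A(0) = (8+0) mod 26 = 8 = I
  R(17) + X(23) = (17+23) mod 26 = 14 = O
  R(17) + U(20) = (17+20) mod 26 = 11 = L
  O(14) + A(0) = (14+0) mod 26 = 14 = O
  R(17) + X(23) = (17+23) mod 26 = 14 = O
Ciphertext: GIOLOO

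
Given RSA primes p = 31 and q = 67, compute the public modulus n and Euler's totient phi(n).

Step 1: n = p * q = 31 * 67 = 2077.
Step 2: phi(n) = (p-1)(q-1) = 30 * 66 = 1980.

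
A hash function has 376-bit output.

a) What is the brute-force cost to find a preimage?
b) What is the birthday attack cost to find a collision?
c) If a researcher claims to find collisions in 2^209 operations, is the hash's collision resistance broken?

Step 1: Preimage resistance requires brute-force of 2^376 operations.
Step 2: Collision resistance (birthday bound) = 2^(376/2) = 2^188.
Step 3: The claimed attack costs 2^209 operations.
Step 4: Since 2^209 >= 2^188, the claimed attack is no faster than the generic birthday attack, so this does not break collision resistance.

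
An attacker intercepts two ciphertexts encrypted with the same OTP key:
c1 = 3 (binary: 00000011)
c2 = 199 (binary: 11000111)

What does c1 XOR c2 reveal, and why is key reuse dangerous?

Step 1: c1 XOR c2 = (m1 XOR k) XOR (m2 XOR k).
Step 2: By XOR associativity/commutativity: = m1 XOR m2 XOR k XOR k = m1 XOR m2.
Step 3: 00000011 XOR 11000111 = 11000100 = 196.
Step 4: The key cancels out! An attacker learns m1 XOR m2 = 196, revealing the relationship between plaintexts.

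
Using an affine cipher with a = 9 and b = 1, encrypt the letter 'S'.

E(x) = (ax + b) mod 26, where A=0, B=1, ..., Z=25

Step 1: Convert 'S' to number: x = 18.
Step 2: E(18) = (9 * 18 + 1) mod 26 = 163 mod 26 = 7.
Step 3: Convert 7 back to letter: H.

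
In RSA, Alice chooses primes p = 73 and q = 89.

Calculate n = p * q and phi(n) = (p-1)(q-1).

Step 1: n = p * q = 73 * 89 = 6497.
Step 2: phi(n) = (p-1)(q-1) = 72 * 88 = 6336.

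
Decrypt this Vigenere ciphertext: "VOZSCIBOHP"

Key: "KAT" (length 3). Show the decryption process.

Step 1: Key 'KAT' has length 3. Extended key: KATKATKATK
Step 2: Decrypt each position:
  V(21) - K(10) = 11 = L
  O(14) - A(0) = 14 = O
  Z(25) - T(19) = 6 = G
  S(18) - K(10) = 8 = I
  C(2) - A(0) = 2 = C
  I(8) - T(19) = 15 = P
  B(1) - K(10) = 17 = R
  O(14) - A(0) = 14 = O
  H(7) - T(19) = 14 = O
  P(15) - K(10) = 5 = F
Plaintext: LOGICPROOF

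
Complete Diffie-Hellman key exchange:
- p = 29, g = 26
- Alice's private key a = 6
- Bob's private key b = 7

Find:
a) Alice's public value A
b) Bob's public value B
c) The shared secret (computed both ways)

Step 1: A = g^a mod p = 26^6 mod 29 = 4.
Step 2: B = g^b mod p = 26^7 mod 29 = 17.
Step 3: Alice computes s = B^a mod p = 17^6 mod 29 = 28.
Step 4: Bob computes s = A^b mod p = 4^7 mod 29 = 28.
Both sides agree: shared secret = 28.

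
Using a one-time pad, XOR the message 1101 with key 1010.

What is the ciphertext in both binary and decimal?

Step 1: Write out the XOR operation bit by bit:
  Message: 1101
  Key:     1010
  XOR:     0111
Step 2: Convert to decimal: 0111 = 7.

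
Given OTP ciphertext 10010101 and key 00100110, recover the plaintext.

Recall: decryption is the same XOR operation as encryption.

Step 1: XOR ciphertext with key:
  Ciphertext: 10010101
  Key:        00100110
  XOR:        10110011
Step 2: Plaintext = 10110011 = 179 in decimal.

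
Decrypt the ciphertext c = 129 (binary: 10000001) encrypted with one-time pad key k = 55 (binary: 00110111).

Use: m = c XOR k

Step 1: XOR ciphertext with key:
  Ciphertext: 10000001
  Key:        00110111
  XOR:        10110110
Step 2: Plaintext = 10110110 = 182 in decimal.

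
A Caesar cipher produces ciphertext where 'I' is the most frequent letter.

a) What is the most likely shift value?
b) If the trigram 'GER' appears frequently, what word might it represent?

Step 1: In English, 'E' is the most frequent letter (12.7%).
Step 2: The most frequent ciphertext letter is 'I' (position 8).
Step 3: Shift = (8 - 4) mod 26 = 4.
Step 4: Decrypt 'GER' by shifting back 4:
  G -> C
  E -> A
  R -> N
Step 5: 'GER' decrypts to 'CAN'.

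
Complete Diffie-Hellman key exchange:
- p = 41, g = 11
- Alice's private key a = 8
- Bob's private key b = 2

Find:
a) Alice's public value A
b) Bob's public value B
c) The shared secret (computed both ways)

Step 1: A = g^a mod p = 11^8 mod 41 = 16.
Step 2: B = g^b mod p = 11^2 mod 41 = 39.
Step 3: Alice computes s = B^a mod p = 39^8 mod 41 = 10.
Step 4: Bob computes s = A^b mod p = 16^2 mod 41 = 10.
Both sides agree: shared secret = 10.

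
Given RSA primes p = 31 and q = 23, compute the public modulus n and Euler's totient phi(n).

Step 1: n = p * q = 31 * 23 = 713.
Step 2: phi(n) = (p-1)(q-1) = 30 * 22 = 660.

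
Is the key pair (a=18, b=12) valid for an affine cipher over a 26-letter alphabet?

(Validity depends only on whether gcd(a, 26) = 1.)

Step 1: Compute gcd(18, 26).
Step 2: gcd(18, 26) = 2.
Since gcd = 2 != 1, 18 shares a common factor with 26, so it cannot be used.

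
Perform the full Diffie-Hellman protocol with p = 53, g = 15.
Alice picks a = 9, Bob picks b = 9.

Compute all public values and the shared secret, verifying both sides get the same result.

Step 1: A = g^a mod p = 15^9 mod 53 = 16.
Step 2: B = g^b mod p = 15^9 mod 53 = 16.
Step 3: Alice computes s = B^a mod p = 16^9 mod 53 = 36.
Step 4: Bob computes s = A^b mod p = 16^9 mod 53 = 36.
Both sides agree: shared secret = 36.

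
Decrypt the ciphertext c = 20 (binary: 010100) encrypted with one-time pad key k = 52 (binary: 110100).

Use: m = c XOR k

Step 1: XOR ciphertext with key:
  Ciphertext: 010100
  Key:        110100
  XOR:        100000
Step 2: Plaintext = 100000 = 32 in decimal.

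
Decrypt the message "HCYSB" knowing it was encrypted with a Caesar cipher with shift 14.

Step 1: Reverse the shift by subtracting 14 from each letter position.
  H (position 7) -> position (7-14) mod 26 = 19 -> T
  C (position 2) -> position (2-14) mod 26 = 14 -> O
  Y (position 24) -> position (24-14) mod 26 = 10 -> K
  S (position 18) -> position (18-14) mod 26 = 4 -> E
  B (position 1) -> position (1-14) mod 26 = 13 -> N
Decrypted message: TOKEN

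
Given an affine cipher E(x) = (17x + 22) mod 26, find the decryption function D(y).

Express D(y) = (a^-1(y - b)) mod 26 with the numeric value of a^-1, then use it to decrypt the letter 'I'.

Step 1: Find a^-1, the modular inverse of 17 mod 26.
Step 2: We need 17 * a^-1 = 1 (mod 26).
Step 3: 17 * 23 = 391 = 15 * 26 + 1, so a^-1 = 23.
Step 4: D(y) = 23(y - 22) mod 26.
Step 5: Apply to 'I' (y = 8): D(8) = 23 * (8 - 22) mod 26 = 23 * -14 mod 26 = 16 -> 'Q'.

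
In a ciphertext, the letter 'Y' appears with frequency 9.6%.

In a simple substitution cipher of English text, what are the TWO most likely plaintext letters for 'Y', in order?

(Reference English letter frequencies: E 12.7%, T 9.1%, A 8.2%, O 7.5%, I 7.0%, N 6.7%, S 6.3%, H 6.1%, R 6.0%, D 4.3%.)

Step 1: Observed frequency of 'Y' is 9.6%.
Step 2: Compute distances to each reference frequency and sort:
  T (9.1%): difference = 0.5% <-- BEST
  A (8.2%): difference = 1.4% <-- RUNNER-UP
  O (7.5%): difference = 2.1%
  I (7.0%): difference = 2.6%
  N (6.7%): difference = 2.9%
Step 3: Most likely is 'T' (9.1%, diff 0.5%); second most likely is 'A' (8.2%, diff 1.4%).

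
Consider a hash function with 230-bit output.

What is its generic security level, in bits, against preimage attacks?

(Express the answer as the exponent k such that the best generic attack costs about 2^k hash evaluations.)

Step 1: The hash has a 230-bit output.
Step 2: Preimage resistance means: given a digest h(x), it should be infeasible to find any input that hashes to it.
With a 230-bit output there are 2^230 possible digests, so a generic brute-force preimage search costs about 2^230 evaluations.
Step 3: Security level = 230 bits.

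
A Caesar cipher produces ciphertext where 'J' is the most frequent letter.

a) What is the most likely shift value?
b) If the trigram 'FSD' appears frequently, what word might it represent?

Step 1: In English, 'E' is the most frequent letter (12.7%).
Step 2: The most frequent ciphertext letter is 'J' (position 9).
Step 3: Shift = (9 - 4) mod 26 = 5.
Step 4: Decrypt 'FSD' by shifting back 5:
  F -> A
  S -> N
  D -> Y
Step 5: 'FSD' decrypts to 'ANY'.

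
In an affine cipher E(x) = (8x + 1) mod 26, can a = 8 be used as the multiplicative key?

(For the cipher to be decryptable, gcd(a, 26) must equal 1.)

Step 1: Compute gcd(8, 26).
Step 2: gcd(8, 26) = 2.
Since gcd = 2 != 1, 8 shares a common factor with 26, so it cannot be used.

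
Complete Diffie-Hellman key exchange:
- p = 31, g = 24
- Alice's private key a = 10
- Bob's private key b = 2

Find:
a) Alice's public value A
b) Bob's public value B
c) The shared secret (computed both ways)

Step 1: A = g^a mod p = 24^10 mod 31 = 25.
Step 2: B = g^b mod p = 24^2 mod 31 = 18.
Step 3: Alice computes s = B^a mod p = 18^10 mod 31 = 5.
Step 4: Bob computes s = A^b mod p = 25^2 mod 31 = 5.
Both sides agree: shared secret = 5.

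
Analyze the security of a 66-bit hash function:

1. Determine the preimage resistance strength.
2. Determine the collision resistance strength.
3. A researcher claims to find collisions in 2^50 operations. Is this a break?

Step 1: Preimage resistance requires brute-force of 2^66 operations.
Step 2: Collision resistance (birthday bound) = 2^(66/2) = 2^33.
Step 3: The claimed attack costs 2^50 operations.
Step 4: Since 2^50 >= 2^33, the claimed attack is no faster than the generic birthday attack, so this does not break collision resistance.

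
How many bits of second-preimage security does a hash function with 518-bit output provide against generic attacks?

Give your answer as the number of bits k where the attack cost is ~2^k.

Step 1: The hash has a 518-bit output.
Step 2: Second-preimage resistance means: given a specific input x, it should be infeasible to find a different y with h(y) = h(x).
With a 518-bit output, a generic search for a second preimage costs about 2^518 evaluations (each trial matches the fixed target with probability 2^-518).
Step 3: Security level = 518 bits.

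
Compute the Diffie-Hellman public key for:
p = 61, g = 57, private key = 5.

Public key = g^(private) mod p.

Step 1: A = g^a mod p = 57^5 mod 61.
  57^1 mod 61 = 57
  57^2 mod 61 = (57 * 57) mod 61 = 16
  57^3 mod 61 = (16 * 57) mod 61 = 58
  57^4 mod 61 = (58 * 57) mod 61 = 12
  57^5 mod 61 = (12 * 57) mod 61 = 13
Result: A = 13.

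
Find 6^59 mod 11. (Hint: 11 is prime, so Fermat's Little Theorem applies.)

Step 1: Since 11 is prime, by Fermat's Little Theorem: 6^10 = 1 (mod 11).
Step 2: Reduce exponent: 59 mod 10 = 9.
Step 3: So 6^59 = 6^9 (mod 11).
Step 4: 6^9 mod 11 = 2.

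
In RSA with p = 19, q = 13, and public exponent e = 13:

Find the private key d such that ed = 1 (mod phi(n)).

Step 1: n = 19 * 13 = 247.
Step 2: phi(n) = 18 * 12 = 216.
Step 3: Find d such that 13 * d = 1 (mod 216).
Step 4: d = 13^(-1) mod 216 = 133.
Verification: 13 * 133 = 1729 = 8 * 216 + 1.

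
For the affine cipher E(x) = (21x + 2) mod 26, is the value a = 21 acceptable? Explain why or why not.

Step 1: Compute gcd(21, 26).
Step 2: gcd(21, 26) = 1.
Since gcd = 1, 21 is coprime with 26, so it is a valid key.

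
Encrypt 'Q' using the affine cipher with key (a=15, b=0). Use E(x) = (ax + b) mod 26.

Step 1: Convert 'Q' to number: x = 16.
Step 2: E(16) = (15 * 16 + 0) mod 26 = 240 mod 26 = 6.
Step 3: Convert 6 back to letter: G.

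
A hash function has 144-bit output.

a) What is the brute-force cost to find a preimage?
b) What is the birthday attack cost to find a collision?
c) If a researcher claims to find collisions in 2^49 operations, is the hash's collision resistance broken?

Step 1: Preimage resistance requires brute-force of 2^144 operations.
Step 2: Collision resistance (birthday bound) = 2^(144/2) = 2^72.
Step 3: The claimed attack costs 2^49 operations.
Step 4: Since 2^49 < 2^72, the claimed attack beats the generic birthday bound, so collision resistance is broken.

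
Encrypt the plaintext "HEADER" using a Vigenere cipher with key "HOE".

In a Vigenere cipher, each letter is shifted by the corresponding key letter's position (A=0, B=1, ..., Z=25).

Step 1: Repeat key to match plaintext length:
  Plaintext: HEADER
  Key:       HOEHOE
Step 2: Encrypt each letter:
  H(7) + H(7) = (7+7) mod 26 = 14 = O
  E(4) + O(14) = (4+14) mod 26 = 18 = S
  A(0) + E(4) = (0+4) mod 26 = 4 = E
  D(3) + H(7) = (3+7) mod 26 = 10 = K
  E(4) + O(14) = (4+14) mod 26 = 18 = S
  R(17) + E(4) = (17+4) mod 26 = 21 = V
Ciphertext: OSEKSV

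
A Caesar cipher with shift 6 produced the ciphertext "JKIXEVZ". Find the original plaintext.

Step 1: Reverse the shift by subtracting 6 from each letter position.
  J (position 9) -> position (9-6) mod 26 = 3 -> D
  K (position 10) -> position (10-6) mod 26 = 4 -> E
  I (position 8) -> position (8-6) mod 26 = 2 -> C
  X (position 23) -> position (23-6) mod 26 = 17 -> R
  E (position 4) -> position (4-6) mod 26 = 24 -> Y
  V (position 21) -> position (21-6) mod 26 = 15 -> P
  Z (position 25) -> position (25-6) mod 26 = 19 -> T
Decrypted message: DECRYPT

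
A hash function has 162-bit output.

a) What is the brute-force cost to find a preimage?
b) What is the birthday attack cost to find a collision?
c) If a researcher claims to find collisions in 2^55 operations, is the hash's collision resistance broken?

Step 1: Preimage resistance requires brute-force of 2^162 operations.
Step 2: Collision resistance (birthday bound) = 2^(162/2) = 2^81.
Step 3: The claimed attack costs 2^55 operations.
Step 4: Since 2^55 < 2^81, the claimed attack beats the generic birthday bound, so collision resistance is broken.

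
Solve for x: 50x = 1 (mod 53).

Step 1: We need x such that 50 * x = 1 (mod 53).
Step 2: Using the extended Euclidean algorithm or trial:
  50 * 35 = 1750 = 33 * 53 + 1.
Step 3: Since 1750 mod 53 = 1, the inverse is x = 35.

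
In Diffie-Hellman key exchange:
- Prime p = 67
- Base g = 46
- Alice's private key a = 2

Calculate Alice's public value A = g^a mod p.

Step 1: A = g^a mod p = 46^2 mod 67.
  46^1 mod 67 = 46
  46^2 mod 67 = (46 * 46) mod 67 = 39
Result: A = 39.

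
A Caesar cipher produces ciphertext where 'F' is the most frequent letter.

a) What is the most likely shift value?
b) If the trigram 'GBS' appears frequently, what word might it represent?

Step 1: In English, 'E' is the most frequent letter (12.7%).
Step 2: The most frequent ciphertext letter is 'F' (position 5).
Step 3: Shift = (5 - 4) mod 26 = 1.
Step 4: Decrypt 'GBS' by shifting back 1:
  G -> F
  B -> A
  S -> R
Step 5: 'GBS' decrypts to 'FAR'.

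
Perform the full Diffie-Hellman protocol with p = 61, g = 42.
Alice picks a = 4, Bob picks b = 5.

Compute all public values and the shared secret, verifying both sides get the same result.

Step 1: A = g^a mod p = 42^4 mod 61 = 25.
Step 2: B = g^b mod p = 42^5 mod 61 = 13.
Step 3: Alice computes s = B^a mod p = 13^4 mod 61 = 13.
Step 4: Bob computes s = A^b mod p = 25^5 mod 61 = 13.
Both sides agree: shared secret = 13.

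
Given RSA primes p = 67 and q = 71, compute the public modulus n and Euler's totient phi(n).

Step 1: n = p * q = 67 * 71 = 4757.
Step 2: phi(n) = (p-1)(q-1) = 66 * 70 = 4620.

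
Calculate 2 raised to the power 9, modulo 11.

Step 1: Compute 2^9 mod 11 step by step, reducing modulo 11 at each step.
  2^1 mod 11 = 2
  2^2 mod 11 = (2 * 2) mod 11 = 4
  2^3 mod 11 = (4 * 2) mod 11 = 8
  2^4 mod 11 = (8 * 2) mod 11 = 5
  2^5 mod 11 = (5 * 2) mod 11 = 10
  2^6 mod 11 = (10 * 2) mod 11 = 9
  2^7 mod 11 = (9 * 2) mod 11 = 7
  2^8 mod 11 = (7 * 2) mod 11 = 3
  2^9 mod 11 = (3 * 2) mod 11 = 6
Step 2: Result = 6.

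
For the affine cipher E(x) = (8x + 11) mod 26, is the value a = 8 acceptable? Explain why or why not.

Step 1: Compute gcd(8, 26).
Step 2: gcd(8, 26) = 2.
Since gcd = 2 != 1, 8 shares a common factor with 26, so it cannot be used.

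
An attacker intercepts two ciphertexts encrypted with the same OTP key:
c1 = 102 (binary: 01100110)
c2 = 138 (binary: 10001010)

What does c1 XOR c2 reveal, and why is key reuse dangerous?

Step 1: c1 XOR c2 = (m1 XOR k) XOR (m2 XOR k).
Step 2: By XOR associativity/commutativity: = m1 XOR m2 XOR k XOR k = m1 XOR m2.
Step 3: 01100110 XOR 10001010 = 11101100 = 236.
Step 4: The key cancels out! An attacker learns m1 XOR m2 = 236, revealing the relationship between plaintexts.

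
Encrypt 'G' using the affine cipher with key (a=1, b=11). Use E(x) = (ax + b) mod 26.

Step 1: Convert 'G' to number: x = 6.
Step 2: E(6) = (1 * 6 + 11) mod 26 = 17 mod 26 = 17.
Step 3: Convert 17 back to letter: R.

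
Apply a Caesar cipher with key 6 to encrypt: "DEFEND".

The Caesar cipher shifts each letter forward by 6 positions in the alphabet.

Step 1: For each letter, shift forward by 6 positions (mod 26).
  D (position 3) -> position (3+6) mod 26 = 9 -> J
  E (position 4) -> position (4+6) mod 26 = 10 -> K
  F (position 5) -> position (5+6) mod 26 = 11 -> L
  E (position 4) -> position (4+6) mod 26 = 10 -> K
  N (position 13) -> position (13+6) mod 26 = 19 -> T
  D (position 3) -> position (3+6) mod 26 = 9 -> J
Result: JKLKTJ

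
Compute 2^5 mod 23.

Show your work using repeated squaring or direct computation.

Step 1: Compute 2^5 mod 23 step by step, reducing modulo 23 at each step.
  2^1 mod 23 = 2
  2^2 mod 23 = (2 * 2) mod 23 = 4
  2^3 mod 23 = (4 * 2) mod 23 = 8
  2^4 mod 23 = (8 * 2) mod 23 = 16
  2^5 mod 23 = (16 * 2) mod 23 = 9
Step 2: Result = 9.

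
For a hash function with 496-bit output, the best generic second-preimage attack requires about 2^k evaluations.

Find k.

Step 1: The hash has a 496-bit output.
Step 2: Second-preimage resistance means: given a specific input x, it should be infeasible to find a different y with h(y) = h(x).
With a 496-bit output, a generic search for a second preimage costs about 2^496 evaluations (each trial matches the fixed target with probability 2^-496).
Step 3: Security level = 496 bits.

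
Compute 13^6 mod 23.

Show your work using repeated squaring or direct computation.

Step 1: Compute 13^6 mod 23 step by step, reducing modulo 23 at each step.
  13^1 mod 23 = 13
  13^2 mod 23 = (13 * 13) mod 23 = 8
  13^3 mod 23 = (8 * 13) mod 23 = 12
  13^4 mod 23 = (12 * 13) mod 23 = 18
  13^5 mod 23 = (18 * 13) mod 23 = 4
  13^6 mod 23 = (4 * 13) mod 23 = 6
Step 2: Result = 6.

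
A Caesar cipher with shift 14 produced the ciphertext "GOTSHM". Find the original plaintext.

Step 1: Reverse the shift by subtracting 14 from each letter position.
  G (position 6) -> position (6-14) mod 26 = 18 -> S
  O (position 14) -> position (14-14) mod 26 = 0 -> A
  T (position 19) -> position (19-14) mod 26 = 5 -> F
  S (position 18) -> position (18-14) mod 26 = 4 -> E
  H (position 7) -> position (7-14) mod 26 = 19 -> T
  M (position 12) -> position (12-14) mod 26 = 24 -> Y
Decrypted message: SAFETY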